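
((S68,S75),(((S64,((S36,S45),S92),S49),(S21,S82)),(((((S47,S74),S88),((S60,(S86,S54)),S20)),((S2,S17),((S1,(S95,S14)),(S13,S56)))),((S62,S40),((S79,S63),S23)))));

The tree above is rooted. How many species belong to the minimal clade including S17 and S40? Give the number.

19

The MRCA of S17 and S40 is the node subtending (((((S47,S74),S88),((S60,(S86,S54)),S20)),((S2,S17),((S1,(S95,S14)),(S13,S56)))),((S62,S40),((S79,S63),S23))).
That clade contains 19 terminal taxa: S1, S13, S14, S17, S2, S20, S23, S40, S47, S54, S56, S60, S62, S63, S74, S79, S86, S88, S95.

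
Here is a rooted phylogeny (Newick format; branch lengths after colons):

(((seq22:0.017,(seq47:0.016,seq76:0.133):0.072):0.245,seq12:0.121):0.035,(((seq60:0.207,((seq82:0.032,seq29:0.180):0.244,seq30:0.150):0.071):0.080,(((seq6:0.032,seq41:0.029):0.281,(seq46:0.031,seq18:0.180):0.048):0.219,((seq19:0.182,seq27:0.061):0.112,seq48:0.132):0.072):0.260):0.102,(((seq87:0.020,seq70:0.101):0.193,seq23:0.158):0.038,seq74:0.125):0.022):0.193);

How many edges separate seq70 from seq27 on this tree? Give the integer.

The MRCA of seq70 and seq27 is the node subtending (((seq60,((seq82,seq29),seq30)),(((seq6,seq41),(seq46,seq18)),((seq19,seq27),seq48))),(((seq87,seq70),seq23),seq74)).
From seq70 up to that node: 4 branches. From seq27 up to the same node: 5 branches. Total: 4 + 5 = 9.

9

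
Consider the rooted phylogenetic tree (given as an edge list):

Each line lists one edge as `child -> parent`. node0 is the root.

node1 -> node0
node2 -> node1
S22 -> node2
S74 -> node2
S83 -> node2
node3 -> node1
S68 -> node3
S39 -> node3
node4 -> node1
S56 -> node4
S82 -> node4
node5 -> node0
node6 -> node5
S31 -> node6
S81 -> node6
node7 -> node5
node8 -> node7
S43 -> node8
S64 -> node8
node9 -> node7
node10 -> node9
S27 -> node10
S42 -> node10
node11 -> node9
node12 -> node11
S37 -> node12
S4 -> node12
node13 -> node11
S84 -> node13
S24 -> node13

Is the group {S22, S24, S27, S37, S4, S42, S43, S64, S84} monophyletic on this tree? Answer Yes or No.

No

The MRCA of the listed taxa is the root, so the smallest clade containing them is the whole tree.
That clade also contains S31, S39, S56, S68, S74, S81, S82, S83, which are not in the proposed group, so the group is not monophyletic.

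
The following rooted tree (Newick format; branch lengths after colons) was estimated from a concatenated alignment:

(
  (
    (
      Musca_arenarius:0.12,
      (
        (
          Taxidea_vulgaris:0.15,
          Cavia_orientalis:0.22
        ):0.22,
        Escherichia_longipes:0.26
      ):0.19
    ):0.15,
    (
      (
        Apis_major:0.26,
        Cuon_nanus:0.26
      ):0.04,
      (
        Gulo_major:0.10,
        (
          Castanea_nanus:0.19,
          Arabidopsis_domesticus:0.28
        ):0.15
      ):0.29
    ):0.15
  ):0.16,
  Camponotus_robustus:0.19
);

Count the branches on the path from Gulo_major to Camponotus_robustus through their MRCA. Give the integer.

The MRCA of Gulo_major and Camponotus_robustus is the root of the tree.
From Gulo_major up to that node: 4 branches. From Camponotus_robustus up to the same node: 1 branch. Total: 4 + 1 = 5.

5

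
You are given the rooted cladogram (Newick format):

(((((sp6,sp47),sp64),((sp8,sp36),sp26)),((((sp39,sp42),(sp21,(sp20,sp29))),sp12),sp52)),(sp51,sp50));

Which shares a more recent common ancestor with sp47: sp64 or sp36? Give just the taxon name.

sp64

The MRCA of sp47 and sp64 subtends ((sp6,sp47),sp64) (3 taxa).
The MRCA of sp47 and sp36 subtends (((sp6,sp47),sp64),((sp8,sp36),sp26)) (6 taxa).
The first is nested inside the second, so sp47 shares a more recent common ancestor with sp64.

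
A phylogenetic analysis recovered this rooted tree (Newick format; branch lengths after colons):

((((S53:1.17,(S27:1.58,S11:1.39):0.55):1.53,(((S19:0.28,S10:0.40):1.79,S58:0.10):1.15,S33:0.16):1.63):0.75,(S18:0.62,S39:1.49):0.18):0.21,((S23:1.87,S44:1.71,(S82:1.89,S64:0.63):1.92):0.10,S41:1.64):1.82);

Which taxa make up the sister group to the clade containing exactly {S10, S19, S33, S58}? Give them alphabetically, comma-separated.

S11, S27, S53

The clade containing exactly {S10, S19, S33, S58} attaches to the tree at the node subtending ((S53,(S27,S11)),(((S19,S10),S58),S33)).
The other lineage descending from that same node — the sister group — is (S53,(S27,S11)); its 3 tips in alphabetical order are the answer.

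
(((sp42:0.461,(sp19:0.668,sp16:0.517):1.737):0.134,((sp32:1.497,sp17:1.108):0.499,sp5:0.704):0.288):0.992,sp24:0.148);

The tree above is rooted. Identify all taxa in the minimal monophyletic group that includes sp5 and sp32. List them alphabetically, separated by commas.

sp17, sp32, sp5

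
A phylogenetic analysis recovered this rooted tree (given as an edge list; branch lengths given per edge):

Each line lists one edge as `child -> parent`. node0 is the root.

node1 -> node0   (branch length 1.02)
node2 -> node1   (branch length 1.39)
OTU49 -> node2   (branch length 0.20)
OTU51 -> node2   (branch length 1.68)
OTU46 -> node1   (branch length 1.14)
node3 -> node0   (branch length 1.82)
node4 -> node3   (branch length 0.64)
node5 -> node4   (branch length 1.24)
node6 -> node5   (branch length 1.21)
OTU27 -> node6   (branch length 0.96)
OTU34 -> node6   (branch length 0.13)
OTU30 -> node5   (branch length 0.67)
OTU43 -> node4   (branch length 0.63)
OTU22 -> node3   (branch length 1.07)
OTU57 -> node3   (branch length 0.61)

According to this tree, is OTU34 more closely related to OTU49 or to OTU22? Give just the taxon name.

OTU22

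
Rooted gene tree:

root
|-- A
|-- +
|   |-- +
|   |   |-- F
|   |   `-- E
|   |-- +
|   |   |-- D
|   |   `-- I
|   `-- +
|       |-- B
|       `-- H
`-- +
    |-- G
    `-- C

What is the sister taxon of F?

F attaches to the tree at the node subtending (F,E).
The other lineage descending from that same node — the sister group — is the single tip E.

E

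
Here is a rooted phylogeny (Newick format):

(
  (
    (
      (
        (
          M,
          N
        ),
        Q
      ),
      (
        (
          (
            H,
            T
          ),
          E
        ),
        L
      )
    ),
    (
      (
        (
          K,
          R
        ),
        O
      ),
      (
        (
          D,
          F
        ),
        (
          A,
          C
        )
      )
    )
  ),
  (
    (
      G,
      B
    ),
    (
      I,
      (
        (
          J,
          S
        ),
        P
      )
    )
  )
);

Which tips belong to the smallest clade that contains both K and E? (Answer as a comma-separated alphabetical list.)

Tracing K: it sits inside (K,R).
Tracing E: it sits inside ((H,T),E).
The smallest clade enclosing both is ((((M,N),Q),(((H,T),E),L)),(((K,R),O),((D,F),(A,C)))); the answer is its 14 terminal taxa in alphabetical order.

A, C, D, E, F, H, K, L, M, N, O, Q, R, T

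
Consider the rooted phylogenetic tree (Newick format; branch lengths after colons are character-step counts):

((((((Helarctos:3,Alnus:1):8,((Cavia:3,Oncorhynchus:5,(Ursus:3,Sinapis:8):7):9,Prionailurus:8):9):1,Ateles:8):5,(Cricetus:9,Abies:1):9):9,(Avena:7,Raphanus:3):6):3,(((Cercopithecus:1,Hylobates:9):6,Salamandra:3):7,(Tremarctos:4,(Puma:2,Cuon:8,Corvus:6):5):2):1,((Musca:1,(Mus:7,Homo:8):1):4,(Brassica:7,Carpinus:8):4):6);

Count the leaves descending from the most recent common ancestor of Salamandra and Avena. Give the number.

24

The MRCA of Salamandra and Avena is the root, so the clade is the entire tree.
That clade contains 24 terminal taxa: Abies, Alnus, Ateles, Avena, Brassica, Carpinus, Cavia, Cercopithecus, Corvus, Cricetus, Cuon, Helarctos, Homo, Hylobates, Mus, Musca, Oncorhynchus, Prionailurus, Puma, Raphanus, Salamandra, Sinapis, Tremarctos, Ursus.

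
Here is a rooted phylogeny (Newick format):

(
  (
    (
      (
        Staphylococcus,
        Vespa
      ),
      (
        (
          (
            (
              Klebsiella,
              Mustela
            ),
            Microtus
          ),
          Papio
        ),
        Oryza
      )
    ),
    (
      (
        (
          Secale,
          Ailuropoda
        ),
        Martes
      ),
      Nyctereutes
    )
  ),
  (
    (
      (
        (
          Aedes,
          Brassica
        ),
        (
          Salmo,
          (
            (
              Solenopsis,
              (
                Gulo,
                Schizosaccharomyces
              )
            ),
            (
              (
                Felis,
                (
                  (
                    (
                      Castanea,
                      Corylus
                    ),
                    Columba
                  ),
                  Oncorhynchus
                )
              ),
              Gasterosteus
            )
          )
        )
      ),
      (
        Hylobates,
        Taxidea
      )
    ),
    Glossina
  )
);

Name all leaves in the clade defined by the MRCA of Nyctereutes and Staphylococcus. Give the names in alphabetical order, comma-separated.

Ailuropoda, Klebsiella, Martes, Microtus, Mustela, Nyctereutes, Oryza, Papio, Secale, Staphylococcus, Vespa

Tracing Nyctereutes: it sits inside (((Secale,Ailuropoda),Martes),Nyctereutes).
Tracing Staphylococcus: it sits inside (Staphylococcus,Vespa).
The smallest clade enclosing both is (((Staphylococcus,Vespa),((((Klebsiella,Mustela),Microtus),Papio),Oryza)),(((Secale,Ailuropoda),Martes),Nyctereutes)); the answer is its 11 terminal taxa in alphabetical order.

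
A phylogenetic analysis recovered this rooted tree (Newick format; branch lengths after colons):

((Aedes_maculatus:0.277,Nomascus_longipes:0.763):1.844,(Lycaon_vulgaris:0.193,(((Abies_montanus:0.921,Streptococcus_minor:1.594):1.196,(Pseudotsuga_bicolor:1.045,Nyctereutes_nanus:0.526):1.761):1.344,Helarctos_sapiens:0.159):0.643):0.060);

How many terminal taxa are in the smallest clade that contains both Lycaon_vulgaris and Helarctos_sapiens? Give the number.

6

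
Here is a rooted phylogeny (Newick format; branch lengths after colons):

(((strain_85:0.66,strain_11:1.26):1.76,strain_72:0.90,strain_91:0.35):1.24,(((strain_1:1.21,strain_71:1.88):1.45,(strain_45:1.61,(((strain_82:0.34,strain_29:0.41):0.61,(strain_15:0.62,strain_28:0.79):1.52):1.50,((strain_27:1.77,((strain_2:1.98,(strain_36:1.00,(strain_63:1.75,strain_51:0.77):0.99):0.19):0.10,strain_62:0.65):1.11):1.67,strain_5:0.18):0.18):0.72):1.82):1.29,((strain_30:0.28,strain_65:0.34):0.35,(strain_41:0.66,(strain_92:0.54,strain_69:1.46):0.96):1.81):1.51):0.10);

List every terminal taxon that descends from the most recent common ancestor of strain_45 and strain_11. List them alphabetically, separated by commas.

Tracing strain_45: it sits inside (strain_45,(((strain_82,strain_29),(strain_15,strain_28)),((strain_27,((strain_2,(strain_36,(strain_63,strain_51))),strain_62)),strain_5))).
Tracing strain_11: it sits inside (strain_85,strain_11).
The smallest clade enclosing both is the whole tree (their MRCA is the root), so the answer is all 23 tips in alphabetical order.

strain_1, strain_11, strain_15, strain_2, strain_27, strain_28, strain_29, strain_30, strain_36, strain_41, strain_45, strain_5, strain_51, strain_62, strain_63, strain_65, strain_69, strain_71, strain_72, strain_82, strain_85, strain_91, strain_92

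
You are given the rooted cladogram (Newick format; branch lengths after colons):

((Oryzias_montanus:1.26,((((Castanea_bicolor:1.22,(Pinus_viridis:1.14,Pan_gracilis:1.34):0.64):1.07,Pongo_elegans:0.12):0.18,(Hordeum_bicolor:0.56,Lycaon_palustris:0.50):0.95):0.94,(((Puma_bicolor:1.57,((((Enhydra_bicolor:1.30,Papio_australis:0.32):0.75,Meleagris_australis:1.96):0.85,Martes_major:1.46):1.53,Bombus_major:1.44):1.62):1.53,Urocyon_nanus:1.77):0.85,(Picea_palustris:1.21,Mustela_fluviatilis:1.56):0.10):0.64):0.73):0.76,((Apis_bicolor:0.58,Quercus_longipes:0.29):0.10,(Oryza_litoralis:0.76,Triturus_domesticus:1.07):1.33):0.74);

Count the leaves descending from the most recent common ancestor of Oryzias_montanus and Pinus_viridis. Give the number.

16

The MRCA of Oryzias_montanus and Pinus_viridis is the node subtending (Oryzias_montanus,((((Castanea_bicolor,(Pinus_viridis,Pan_gracilis)),Pongo_elegans),(Hordeum_bicolor,Lycaon_palustris)),(((Puma_bicolor,((((Enhydra_bicolor,Papio_australis),Meleagris_australis),Martes_major),Bombus_major)),Urocyon_nanus),(Picea_palustris,Mustela_fluviatilis)))).
That clade contains 16 terminal taxa: Bombus_major, Castanea_bicolor, Enhydra_bicolor, Hordeum_bicolor, Lycaon_palustris, Martes_major, Meleagris_australis, Mustela_fluviatilis, Oryzias_montanus, Pan_gracilis, Papio_australis, Picea_palustris, Pinus_viridis, Pongo_elegans, Puma_bicolor, Urocyon_nanus.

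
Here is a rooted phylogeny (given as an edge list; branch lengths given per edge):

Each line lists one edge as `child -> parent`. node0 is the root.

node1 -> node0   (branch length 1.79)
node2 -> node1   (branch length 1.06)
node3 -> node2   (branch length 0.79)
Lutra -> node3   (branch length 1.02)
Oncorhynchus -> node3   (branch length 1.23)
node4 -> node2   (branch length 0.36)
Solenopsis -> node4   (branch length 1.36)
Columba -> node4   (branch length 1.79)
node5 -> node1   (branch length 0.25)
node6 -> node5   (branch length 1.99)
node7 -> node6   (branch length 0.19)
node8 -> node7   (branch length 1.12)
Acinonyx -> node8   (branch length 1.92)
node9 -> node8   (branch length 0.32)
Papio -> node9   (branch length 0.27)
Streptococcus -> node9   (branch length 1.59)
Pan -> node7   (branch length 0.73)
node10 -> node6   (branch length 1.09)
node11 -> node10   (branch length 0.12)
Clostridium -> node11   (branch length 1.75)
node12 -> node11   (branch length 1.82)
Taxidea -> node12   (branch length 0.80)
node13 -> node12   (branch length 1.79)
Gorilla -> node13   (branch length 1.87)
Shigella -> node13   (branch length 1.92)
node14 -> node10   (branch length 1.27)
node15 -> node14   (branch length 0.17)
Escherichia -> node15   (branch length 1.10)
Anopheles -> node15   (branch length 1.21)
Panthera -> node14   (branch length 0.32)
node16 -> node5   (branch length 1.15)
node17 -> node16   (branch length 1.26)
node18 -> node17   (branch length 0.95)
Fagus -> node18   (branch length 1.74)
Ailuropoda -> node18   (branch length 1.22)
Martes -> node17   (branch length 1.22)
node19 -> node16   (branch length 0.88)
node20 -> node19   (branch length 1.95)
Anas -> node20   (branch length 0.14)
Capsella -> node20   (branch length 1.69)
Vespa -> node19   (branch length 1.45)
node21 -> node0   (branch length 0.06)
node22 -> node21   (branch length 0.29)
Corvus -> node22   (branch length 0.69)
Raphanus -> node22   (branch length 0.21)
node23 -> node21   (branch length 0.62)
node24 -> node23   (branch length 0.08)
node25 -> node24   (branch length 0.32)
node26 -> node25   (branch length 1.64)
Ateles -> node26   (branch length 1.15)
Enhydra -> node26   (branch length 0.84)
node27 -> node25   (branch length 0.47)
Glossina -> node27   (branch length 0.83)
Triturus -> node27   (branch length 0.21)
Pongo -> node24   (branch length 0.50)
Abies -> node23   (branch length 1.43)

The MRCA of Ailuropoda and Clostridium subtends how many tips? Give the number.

The MRCA of Ailuropoda and Clostridium is the node subtending ((((Acinonyx,(Papio,Streptococcus)),Pan),((Clostridium,(Taxidea,(Gorilla,Shigella))),((Escherichia,Anopheles),Panthera))),(((Fagus,Ailuropoda),Martes),((Anas,Capsella),Vespa))).
That clade contains 17 terminal taxa: Acinonyx, Ailuropoda, Anas, Anopheles, Capsella, Clostridium, Escherichia, Fagus, Gorilla, Martes, Pan, Panthera, Papio, Shigella, Streptococcus, Taxidea, Vespa.

17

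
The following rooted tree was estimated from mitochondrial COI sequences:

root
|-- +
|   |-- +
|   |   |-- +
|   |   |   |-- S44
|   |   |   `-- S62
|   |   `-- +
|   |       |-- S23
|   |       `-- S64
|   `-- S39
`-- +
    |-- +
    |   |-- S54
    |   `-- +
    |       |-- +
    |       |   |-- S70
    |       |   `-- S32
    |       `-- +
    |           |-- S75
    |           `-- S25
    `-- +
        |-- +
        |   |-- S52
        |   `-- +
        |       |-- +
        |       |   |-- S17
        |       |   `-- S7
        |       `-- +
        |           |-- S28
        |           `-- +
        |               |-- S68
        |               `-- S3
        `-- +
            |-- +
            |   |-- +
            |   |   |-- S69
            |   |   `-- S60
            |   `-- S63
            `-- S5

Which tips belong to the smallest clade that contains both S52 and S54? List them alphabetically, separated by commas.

S17, S25, S28, S3, S32, S5, S52, S54, S60, S63, S68, S69, S7, S70, S75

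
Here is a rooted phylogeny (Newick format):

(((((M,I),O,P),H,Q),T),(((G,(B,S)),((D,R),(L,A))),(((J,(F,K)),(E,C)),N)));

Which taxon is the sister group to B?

B attaches to the tree at the node subtending (B,S).
The other lineage descending from that same node — the sister group — is the single tip S.

S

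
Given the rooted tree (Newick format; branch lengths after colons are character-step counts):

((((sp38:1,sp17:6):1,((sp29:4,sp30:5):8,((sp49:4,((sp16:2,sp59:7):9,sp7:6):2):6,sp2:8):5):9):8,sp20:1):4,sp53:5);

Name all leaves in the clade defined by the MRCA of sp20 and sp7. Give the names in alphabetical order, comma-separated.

Tracing sp20: it sits inside (((sp38,sp17),((sp29,sp30),((sp49,((sp16,sp59),sp7)),sp2))),sp20).
Tracing sp7: it sits inside ((sp16,sp59),sp7).
The smallest clade enclosing both is (((sp38,sp17),((sp29,sp30),((sp49,((sp16,sp59),sp7)),sp2))),sp20); the answer is its 10 terminal taxa in alphabetical order.

sp16, sp17, sp2, sp20, sp29, sp30, sp38, sp49, sp59, sp7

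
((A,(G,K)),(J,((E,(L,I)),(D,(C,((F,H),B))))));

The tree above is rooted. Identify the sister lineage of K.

G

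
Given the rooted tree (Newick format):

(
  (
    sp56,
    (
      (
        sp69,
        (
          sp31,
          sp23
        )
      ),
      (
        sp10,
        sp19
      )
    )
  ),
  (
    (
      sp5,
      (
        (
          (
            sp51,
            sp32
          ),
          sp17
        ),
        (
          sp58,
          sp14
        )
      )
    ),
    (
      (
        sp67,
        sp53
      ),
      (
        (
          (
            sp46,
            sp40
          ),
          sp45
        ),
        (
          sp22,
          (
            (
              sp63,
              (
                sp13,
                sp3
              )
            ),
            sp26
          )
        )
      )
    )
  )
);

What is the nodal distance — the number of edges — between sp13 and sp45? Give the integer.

7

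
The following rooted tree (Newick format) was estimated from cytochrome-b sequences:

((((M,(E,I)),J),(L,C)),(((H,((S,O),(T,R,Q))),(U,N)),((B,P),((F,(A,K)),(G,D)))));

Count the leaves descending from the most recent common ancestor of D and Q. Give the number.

15

The MRCA of D and Q is the node subtending (((H,((S,O),(T,R,Q))),(U,N)),((B,P),((F,(A,K)),(G,D)))).
That clade contains 15 terminal taxa: A, B, D, F, G, H, K, N, O, P, Q, R, S, T, U.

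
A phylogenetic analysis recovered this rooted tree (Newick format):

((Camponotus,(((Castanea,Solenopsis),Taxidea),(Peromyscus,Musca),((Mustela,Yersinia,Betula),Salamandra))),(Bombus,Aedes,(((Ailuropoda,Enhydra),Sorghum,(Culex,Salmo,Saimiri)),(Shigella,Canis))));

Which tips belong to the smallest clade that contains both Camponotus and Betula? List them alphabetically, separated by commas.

Betula, Camponotus, Castanea, Musca, Mustela, Peromyscus, Salamandra, Solenopsis, Taxidea, Yersinia

Tracing Camponotus: it sits inside (Camponotus,(((Castanea,Solenopsis),Taxidea),(Peromyscus,Musca),((Mustela,Yersinia,Betula),Salamandra))).
Tracing Betula: it sits inside (Mustela,Yersinia,Betula).
The smallest clade enclosing both is (Camponotus,(((Castanea,Solenopsis),Taxidea),(Peromyscus,Musca),((Mustela,Yersinia,Betula),Salamandra))); the answer is its 10 terminal taxa in alphabetical order.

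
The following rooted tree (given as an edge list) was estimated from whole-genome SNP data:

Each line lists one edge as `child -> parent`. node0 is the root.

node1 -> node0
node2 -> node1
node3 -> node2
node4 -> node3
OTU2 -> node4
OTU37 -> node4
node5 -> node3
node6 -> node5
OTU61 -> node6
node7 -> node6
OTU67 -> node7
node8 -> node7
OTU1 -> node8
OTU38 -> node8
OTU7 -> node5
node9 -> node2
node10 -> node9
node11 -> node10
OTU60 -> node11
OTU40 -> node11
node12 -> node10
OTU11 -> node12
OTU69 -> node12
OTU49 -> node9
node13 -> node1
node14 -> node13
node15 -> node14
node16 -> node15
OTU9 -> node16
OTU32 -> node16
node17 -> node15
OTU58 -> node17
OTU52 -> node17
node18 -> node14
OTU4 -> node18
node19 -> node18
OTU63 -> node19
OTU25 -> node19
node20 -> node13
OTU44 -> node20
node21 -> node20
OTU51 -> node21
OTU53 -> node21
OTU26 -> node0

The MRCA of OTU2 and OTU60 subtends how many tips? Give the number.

The MRCA of OTU2 and OTU60 is the node subtending (((OTU2,OTU37),((OTU61,(OTU67,(OTU1,OTU38))),OTU7)),(((OTU60,OTU40),(OTU11,OTU69)),OTU49)).
That clade contains 12 terminal taxa: OTU1, OTU11, OTU2, OTU37, OTU38, OTU40, OTU49, OTU60, OTU61, OTU67, OTU69, OTU7.

12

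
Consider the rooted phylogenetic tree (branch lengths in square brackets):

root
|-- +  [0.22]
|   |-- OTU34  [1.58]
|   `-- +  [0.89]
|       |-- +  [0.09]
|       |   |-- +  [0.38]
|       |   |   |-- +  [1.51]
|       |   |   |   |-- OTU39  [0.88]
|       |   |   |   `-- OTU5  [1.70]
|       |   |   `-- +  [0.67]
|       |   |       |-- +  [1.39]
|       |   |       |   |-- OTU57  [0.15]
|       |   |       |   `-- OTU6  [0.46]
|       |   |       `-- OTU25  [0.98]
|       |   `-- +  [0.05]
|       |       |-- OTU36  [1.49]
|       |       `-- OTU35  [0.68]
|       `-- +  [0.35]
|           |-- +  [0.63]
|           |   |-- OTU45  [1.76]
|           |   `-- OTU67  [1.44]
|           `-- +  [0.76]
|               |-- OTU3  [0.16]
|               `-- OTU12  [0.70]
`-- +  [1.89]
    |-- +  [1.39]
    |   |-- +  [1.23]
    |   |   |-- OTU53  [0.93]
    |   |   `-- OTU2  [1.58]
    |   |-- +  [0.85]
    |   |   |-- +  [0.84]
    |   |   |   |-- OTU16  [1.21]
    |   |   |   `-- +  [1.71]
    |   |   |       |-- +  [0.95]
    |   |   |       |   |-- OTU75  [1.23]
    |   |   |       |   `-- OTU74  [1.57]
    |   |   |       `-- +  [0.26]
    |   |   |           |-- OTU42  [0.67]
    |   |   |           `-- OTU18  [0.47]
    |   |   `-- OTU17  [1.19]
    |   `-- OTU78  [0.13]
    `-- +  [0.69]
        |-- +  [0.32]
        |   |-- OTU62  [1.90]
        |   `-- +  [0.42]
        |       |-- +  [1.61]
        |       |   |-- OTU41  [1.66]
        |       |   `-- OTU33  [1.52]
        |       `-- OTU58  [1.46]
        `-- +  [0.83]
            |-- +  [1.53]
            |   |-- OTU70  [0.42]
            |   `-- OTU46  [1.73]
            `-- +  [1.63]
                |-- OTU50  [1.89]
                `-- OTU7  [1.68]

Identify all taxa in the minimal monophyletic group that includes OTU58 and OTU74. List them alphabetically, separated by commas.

OTU16, OTU17, OTU18, OTU2, OTU33, OTU41, OTU42, OTU46, OTU50, OTU53, OTU58, OTU62, OTU7, OTU70, OTU74, OTU75, OTU78

Tracing OTU58: it sits inside ((OTU41,OTU33),OTU58).
Tracing OTU74: it sits inside (OTU75,OTU74).
The smallest clade enclosing both is (((OTU53,OTU2),((OTU16,((OTU75,OTU74),(OTU42,OTU18))),OTU17),OTU78),((OTU62,((OTU41,OTU33),OTU58)),((OTU70,OTU46),(OTU50,OTU7)))); the answer is its 17 terminal taxa in alphabetical order.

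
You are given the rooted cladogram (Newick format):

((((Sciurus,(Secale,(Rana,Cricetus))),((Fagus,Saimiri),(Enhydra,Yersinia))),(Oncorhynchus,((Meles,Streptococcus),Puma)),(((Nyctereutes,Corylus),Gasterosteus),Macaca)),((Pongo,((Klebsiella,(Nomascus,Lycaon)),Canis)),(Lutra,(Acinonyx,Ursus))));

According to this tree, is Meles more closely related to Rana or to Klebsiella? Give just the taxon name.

Rana

The MRCA of Meles and Rana subtends (((Sciurus,(Secale,(Rana,Cricetus))),((Fagus,Saimiri),(Enhydra,Yersinia))),(Oncorhynchus,((Meles,Streptococcus),Puma)),(((Nyctereutes,Corylus),Gasterosteus),Macaca)) (16 taxa).
The MRCA of Meles and Klebsiella is the root, subtending the entire tree (24 taxa).
The first is nested inside the second, so Meles shares a more recent common ancestor with Rana.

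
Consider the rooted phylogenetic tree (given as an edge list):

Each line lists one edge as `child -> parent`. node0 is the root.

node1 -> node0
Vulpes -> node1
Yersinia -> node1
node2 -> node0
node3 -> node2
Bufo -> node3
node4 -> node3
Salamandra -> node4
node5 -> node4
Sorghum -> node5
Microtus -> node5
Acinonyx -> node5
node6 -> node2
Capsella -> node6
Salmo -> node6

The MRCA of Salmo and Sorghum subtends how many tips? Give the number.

7

The MRCA of Salmo and Sorghum is the node subtending ((Bufo,(Salamandra,(Sorghum,Microtus,Acinonyx))),(Capsella,Salmo)).
That clade contains 7 terminal taxa: Acinonyx, Bufo, Capsella, Microtus, Salamandra, Salmo, Sorghum.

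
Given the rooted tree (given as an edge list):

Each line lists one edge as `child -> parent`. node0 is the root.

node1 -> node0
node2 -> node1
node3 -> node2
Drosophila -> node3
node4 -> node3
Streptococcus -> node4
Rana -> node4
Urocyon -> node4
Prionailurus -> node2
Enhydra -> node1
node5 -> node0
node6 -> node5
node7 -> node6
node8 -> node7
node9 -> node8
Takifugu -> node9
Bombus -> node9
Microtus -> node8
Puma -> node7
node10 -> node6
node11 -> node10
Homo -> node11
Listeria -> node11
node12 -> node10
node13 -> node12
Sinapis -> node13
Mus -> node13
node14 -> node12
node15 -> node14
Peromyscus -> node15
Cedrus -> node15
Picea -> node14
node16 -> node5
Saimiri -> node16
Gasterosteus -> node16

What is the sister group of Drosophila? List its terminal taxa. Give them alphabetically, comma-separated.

Rana, Streptococcus, Urocyon

Drosophila attaches to the tree at the node subtending (Drosophila,(Streptococcus,Rana,Urocyon)).
The other lineage descending from that same node — the sister group — is (Streptococcus,Rana,Urocyon); its 3 tips in alphabetical order are the answer.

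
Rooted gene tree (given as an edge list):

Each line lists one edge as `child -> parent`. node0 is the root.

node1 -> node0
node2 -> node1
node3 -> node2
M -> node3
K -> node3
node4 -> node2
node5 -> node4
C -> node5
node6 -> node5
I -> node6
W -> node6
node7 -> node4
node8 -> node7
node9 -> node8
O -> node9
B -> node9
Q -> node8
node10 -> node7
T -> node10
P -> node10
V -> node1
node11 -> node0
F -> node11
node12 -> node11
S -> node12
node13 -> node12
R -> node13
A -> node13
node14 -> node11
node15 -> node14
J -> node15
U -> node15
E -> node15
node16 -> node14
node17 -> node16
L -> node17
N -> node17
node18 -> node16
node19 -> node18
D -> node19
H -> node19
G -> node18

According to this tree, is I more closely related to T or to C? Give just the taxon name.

C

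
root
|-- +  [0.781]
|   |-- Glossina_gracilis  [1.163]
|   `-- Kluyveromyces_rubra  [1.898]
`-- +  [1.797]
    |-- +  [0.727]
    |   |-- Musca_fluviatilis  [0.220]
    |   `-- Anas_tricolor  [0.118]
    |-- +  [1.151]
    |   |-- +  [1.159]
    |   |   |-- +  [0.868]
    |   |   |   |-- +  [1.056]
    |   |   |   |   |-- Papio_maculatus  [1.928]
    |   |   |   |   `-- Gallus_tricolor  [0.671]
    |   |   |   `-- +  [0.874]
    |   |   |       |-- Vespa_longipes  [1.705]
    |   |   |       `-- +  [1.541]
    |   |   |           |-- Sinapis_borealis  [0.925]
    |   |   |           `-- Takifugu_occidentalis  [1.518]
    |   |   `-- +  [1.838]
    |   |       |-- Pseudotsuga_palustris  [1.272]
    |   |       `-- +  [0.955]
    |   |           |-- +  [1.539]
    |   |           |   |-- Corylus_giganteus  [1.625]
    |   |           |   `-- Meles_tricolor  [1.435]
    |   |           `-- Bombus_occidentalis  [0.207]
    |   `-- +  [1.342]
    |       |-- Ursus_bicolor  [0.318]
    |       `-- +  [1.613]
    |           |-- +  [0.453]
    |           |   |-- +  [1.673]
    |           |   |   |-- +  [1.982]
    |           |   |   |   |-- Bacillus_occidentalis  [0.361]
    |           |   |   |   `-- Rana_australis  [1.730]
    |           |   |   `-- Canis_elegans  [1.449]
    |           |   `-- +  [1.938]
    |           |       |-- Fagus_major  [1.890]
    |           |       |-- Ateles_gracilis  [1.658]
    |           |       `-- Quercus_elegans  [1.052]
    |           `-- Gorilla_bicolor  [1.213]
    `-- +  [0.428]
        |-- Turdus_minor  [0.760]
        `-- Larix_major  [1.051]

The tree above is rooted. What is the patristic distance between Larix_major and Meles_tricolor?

9.556

The path runs Larix_major → … → MRCA → … → Meles_tricolor; the MRCA is the node subtending ((Musca_fluviatilis,Anas_tricolor),((((Papio_maculatus,Gallus_tricolor),(Vespa_longipes,(Sinapis_borealis,Takifugu_occidentalis))),(Pseudotsuga_palustris,((Corylus_giganteus,Meles_tricolor),Bombus_occidentalis))),(Ursus_bicolor,((((Bacillus_occidentalis,Rana_australis),Canis_elegans),(Fagus_major,Ateles_gracilis,Quercus_elegans)),Gorilla_bicolor))),(Turdus_minor,Larix_major)).
Branch lengths along that path: 1.051 + 0.428 + 1.151 + 1.159 + 1.838 + 0.955 + 1.539 + 1.435 = 9.556.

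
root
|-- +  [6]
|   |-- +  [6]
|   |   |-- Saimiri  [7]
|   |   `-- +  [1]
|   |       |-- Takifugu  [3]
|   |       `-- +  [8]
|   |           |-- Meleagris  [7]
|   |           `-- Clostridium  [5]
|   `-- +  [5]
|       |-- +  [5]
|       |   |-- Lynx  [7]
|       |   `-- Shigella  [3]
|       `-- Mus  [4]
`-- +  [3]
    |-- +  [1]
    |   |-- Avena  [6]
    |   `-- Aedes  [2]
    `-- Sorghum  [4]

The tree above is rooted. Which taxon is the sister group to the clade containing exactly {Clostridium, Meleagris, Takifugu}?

Saimiri

The clade containing exactly {Clostridium, Meleagris, Takifugu} attaches to the tree at the node subtending (Saimiri,(Takifugu,(Meleagris,Clostridium))).
The other lineage descending from that same node — the sister group — is the single tip Saimiri.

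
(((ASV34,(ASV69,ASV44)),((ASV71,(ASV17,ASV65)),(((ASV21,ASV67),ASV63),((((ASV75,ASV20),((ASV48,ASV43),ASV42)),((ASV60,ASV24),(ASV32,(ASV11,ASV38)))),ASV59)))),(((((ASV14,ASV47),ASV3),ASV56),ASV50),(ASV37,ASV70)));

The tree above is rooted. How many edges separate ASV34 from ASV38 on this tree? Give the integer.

10

The MRCA of ASV34 and ASV38 is the node subtending ((ASV34,(ASV69,ASV44)),((ASV71,(ASV17,ASV65)),(((ASV21,ASV67),ASV63),((((ASV75,ASV20),((ASV48,ASV43),ASV42)),((ASV60,ASV24),(ASV32,(ASV11,ASV38)))),ASV59)))).
From ASV34 up to that node: 2 branches. From ASV38 up to the same node: 8 branches. Total: 2 + 8 = 10.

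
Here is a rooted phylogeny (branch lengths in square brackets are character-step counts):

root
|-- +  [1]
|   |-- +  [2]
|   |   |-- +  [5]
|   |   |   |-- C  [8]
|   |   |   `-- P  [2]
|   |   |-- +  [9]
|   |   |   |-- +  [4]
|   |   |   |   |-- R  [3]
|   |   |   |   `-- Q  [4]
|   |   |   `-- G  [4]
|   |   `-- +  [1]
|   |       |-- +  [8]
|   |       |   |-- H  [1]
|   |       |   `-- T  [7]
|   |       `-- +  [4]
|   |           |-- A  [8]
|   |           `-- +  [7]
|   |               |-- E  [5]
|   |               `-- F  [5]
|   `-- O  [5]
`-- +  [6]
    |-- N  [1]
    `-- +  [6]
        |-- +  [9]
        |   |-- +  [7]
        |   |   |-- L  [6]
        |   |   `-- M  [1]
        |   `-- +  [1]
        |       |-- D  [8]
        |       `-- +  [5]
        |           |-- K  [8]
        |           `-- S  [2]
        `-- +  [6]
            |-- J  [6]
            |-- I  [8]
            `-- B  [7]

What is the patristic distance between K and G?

The path runs K → … → MRCA → … → G; the MRCA is the root of the tree.
Branch lengths along that path: 8 + 5 + 1 + 9 + 6 + 6 + 1 + 2 + 9 + 4 = 51.

51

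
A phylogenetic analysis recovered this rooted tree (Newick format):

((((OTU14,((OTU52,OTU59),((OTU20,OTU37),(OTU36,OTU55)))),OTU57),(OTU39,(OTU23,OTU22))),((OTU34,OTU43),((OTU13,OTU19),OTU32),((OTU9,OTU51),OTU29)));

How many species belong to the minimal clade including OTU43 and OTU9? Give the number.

8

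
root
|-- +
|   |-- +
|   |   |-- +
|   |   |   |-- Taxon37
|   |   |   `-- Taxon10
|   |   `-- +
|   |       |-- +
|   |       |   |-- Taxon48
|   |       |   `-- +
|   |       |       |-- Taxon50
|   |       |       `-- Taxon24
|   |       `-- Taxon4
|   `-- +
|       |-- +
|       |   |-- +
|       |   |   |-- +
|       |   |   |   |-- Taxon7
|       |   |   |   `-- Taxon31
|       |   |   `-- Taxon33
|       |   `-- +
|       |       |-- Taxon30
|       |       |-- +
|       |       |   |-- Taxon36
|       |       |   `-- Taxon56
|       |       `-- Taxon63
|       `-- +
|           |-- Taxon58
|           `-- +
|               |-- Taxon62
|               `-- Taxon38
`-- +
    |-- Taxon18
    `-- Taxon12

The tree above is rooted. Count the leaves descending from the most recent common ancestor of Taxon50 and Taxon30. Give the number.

The MRCA of Taxon50 and Taxon30 is the node subtending (((Taxon37,Taxon10),((Taxon48,(Taxon50,Taxon24)),Taxon4)),((((Taxon7,Taxon31),Taxon33),(Taxon30,(Taxon36,Taxon56),Taxon63)),(Taxon58,(Taxon62,Taxon38)))).
That clade contains 16 terminal taxa: Taxon10, Taxon24, Taxon30, Taxon31, Taxon33, Taxon36, Taxon37, Taxon38, Taxon4, Taxon48, Taxon50, Taxon56, Taxon58, Taxon62, Taxon63, Taxon7.

16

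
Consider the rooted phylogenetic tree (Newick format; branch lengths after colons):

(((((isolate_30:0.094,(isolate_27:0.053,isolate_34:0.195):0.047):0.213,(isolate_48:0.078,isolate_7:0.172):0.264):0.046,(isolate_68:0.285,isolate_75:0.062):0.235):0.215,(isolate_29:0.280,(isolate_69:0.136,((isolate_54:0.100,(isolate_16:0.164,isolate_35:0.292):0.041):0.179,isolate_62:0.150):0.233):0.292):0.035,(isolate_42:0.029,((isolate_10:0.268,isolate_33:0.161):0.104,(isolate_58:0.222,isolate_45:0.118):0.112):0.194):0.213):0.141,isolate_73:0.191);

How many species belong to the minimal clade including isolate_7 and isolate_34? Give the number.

5

The MRCA of isolate_7 and isolate_34 is the node subtending ((isolate_30,(isolate_27,isolate_34)),(isolate_48,isolate_7)).
That clade contains 5 terminal taxa: isolate_27, isolate_30, isolate_34, isolate_48, isolate_7.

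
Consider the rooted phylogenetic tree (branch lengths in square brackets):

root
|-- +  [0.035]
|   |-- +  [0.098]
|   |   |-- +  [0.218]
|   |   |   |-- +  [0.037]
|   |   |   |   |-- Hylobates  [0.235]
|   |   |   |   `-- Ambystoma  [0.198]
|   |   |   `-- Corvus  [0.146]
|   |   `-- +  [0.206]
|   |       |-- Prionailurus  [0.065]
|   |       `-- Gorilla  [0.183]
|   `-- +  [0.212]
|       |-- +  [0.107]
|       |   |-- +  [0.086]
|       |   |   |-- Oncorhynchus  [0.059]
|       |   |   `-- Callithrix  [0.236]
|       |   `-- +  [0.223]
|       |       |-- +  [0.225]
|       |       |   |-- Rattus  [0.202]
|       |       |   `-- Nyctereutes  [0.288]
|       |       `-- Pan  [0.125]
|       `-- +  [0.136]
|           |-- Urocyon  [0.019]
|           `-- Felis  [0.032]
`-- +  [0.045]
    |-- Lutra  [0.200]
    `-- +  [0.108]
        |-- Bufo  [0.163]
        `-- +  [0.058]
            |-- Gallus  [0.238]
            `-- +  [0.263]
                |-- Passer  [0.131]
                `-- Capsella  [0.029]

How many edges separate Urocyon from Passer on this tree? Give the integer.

9

The MRCA of Urocyon and Passer is the root of the tree.
From Urocyon up to that node: 4 branches. From Passer up to the same node: 5 branches. Total: 4 + 5 = 9.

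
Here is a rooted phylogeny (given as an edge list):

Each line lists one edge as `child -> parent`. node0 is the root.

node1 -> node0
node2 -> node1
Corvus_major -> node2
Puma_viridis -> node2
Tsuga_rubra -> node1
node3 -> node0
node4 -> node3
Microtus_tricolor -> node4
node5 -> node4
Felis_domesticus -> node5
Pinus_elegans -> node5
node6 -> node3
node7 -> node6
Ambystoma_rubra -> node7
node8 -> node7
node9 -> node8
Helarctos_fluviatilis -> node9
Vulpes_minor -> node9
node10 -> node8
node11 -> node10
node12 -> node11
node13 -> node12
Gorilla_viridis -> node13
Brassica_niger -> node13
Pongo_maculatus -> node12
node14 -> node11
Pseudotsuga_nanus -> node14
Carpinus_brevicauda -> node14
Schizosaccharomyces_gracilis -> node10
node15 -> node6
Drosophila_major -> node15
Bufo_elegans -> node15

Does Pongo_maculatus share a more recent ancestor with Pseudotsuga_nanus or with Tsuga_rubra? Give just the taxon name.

The MRCA of Pongo_maculatus and Pseudotsuga_nanus subtends (((Gorilla_viridis,Brassica_niger),Pongo_maculatus),(Pseudotsuga_nanus,Carpinus_brevicauda)) (5 taxa).
The MRCA of Pongo_maculatus and Tsuga_rubra is the root, subtending the entire tree (17 taxa).
The first is nested inside the second, so Pongo_maculatus shares a more recent common ancestor with Pseudotsuga_nanus.

Pseudotsuga_nanus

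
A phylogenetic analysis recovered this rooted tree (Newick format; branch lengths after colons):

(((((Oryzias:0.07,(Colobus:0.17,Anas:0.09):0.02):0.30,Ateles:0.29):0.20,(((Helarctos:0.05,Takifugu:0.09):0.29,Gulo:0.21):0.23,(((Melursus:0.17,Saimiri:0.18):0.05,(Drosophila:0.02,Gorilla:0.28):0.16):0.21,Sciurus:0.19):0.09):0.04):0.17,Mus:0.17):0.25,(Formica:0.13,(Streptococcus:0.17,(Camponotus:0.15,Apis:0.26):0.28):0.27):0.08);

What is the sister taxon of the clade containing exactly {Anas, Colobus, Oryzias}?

Ateles

The clade containing exactly {Anas, Colobus, Oryzias} attaches to the tree at the node subtending ((Oryzias,(Colobus,Anas)),Ateles).
The other lineage descending from that same node — the sister group — is the single tip Ateles.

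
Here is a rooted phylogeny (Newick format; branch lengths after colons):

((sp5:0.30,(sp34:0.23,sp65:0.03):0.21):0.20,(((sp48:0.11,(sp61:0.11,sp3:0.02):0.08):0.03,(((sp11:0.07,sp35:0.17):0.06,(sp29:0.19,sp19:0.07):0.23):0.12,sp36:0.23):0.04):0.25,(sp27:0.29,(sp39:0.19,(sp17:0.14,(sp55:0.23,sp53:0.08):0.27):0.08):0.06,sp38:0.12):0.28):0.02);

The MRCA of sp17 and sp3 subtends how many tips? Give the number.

14

The MRCA of sp17 and sp3 is the node subtending (((sp48,(sp61,sp3)),(((sp11,sp35),(sp29,sp19)),sp36)),(sp27,(sp39,(sp17,(sp55,sp53))),sp38)).
That clade contains 14 terminal taxa: sp11, sp17, sp19, sp27, sp29, sp3, sp35, sp36, sp38, sp39, sp48, sp53, sp55, sp61.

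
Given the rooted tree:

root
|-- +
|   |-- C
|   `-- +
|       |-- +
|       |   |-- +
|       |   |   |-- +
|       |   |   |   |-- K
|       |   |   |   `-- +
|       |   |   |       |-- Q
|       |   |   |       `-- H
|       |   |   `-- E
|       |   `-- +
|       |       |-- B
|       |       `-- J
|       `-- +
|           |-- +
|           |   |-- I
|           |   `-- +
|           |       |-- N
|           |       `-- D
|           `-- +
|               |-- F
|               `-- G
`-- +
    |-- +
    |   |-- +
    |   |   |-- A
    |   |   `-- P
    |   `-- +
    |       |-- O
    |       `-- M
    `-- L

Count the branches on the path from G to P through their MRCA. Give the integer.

9

The MRCA of G and P is the root of the tree.
From G up to that node: 5 branches. From P up to the same node: 4 branches. Total: 5 + 4 = 9.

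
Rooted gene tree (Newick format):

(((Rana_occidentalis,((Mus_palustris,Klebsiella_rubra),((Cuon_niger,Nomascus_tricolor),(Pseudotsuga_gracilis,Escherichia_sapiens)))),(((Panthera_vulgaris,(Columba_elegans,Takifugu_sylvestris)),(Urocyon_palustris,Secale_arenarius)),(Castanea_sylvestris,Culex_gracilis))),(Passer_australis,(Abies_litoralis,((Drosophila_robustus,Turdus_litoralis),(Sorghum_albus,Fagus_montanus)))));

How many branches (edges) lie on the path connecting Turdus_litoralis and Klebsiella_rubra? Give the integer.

10

The MRCA of Turdus_litoralis and Klebsiella_rubra is the root of the tree.
From Turdus_litoralis up to that node: 5 branches. From Klebsiella_rubra up to the same node: 5 branches. Total: 5 + 5 = 10.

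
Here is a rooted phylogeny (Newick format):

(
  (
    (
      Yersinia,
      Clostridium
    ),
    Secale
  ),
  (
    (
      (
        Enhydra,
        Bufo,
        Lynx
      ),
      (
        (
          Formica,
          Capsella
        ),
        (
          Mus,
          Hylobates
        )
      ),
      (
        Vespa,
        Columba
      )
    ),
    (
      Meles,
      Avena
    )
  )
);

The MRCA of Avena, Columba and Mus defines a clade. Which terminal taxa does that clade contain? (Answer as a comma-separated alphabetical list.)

Avena, Bufo, Capsella, Columba, Enhydra, Formica, Hylobates, Lynx, Meles, Mus, Vespa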